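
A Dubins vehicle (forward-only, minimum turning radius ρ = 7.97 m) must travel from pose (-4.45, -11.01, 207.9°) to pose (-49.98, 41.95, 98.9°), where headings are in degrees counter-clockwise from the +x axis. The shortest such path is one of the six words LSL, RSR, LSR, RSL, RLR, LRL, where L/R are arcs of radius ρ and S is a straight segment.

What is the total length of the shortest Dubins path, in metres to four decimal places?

73.2490 m

Let ψ = atan2(Δy, Δx) = atan2(52.96, -45.53) = 130.6858° be the start→goal bearing.
Normalize: d = |goal − start| / ρ = 69.840837/7.97 = 8.762966, α = (θ_start − ψ) mod 360° = 77.2142° = 1.347642 rad, β = (θ_goal − ψ) mod 360° = 328.2142° = 5.728418 rad.
Common terms: sin α = 0.975204, cos α = 0.221307, sin β = -0.526746, cos β = 0.850023, cos(α−β) = -0.325568, d² = 76.789568. Work in radians in the unit-radius frame; every candidate has L = ρ·(t + p + q).
LSL: p² = 2 + d² − 2cos(α−β) + 2d(sin α − sin β) = 105.763772; p = √p² = 10.284151; φ = atan2(cos β − cos α, d + sin α − sin β) = 0.061173 rad; t = (φ − α) mod 2π = 4.996716 rad, q = (β − φ) mod 2π = 5.667245 rad → L = 7.97·(4.996716 + 10.284151 + 5.667245) = 7.97·20.948113 = 166.956462 m
RSR: p² = 2 + d² − 2cos(α−β) + 2d(sin β − sin α) = 53.117638; p = √p² = 7.288185; φ = atan2(cos α − cos β, d − sin α + sin β) = -0.086372 rad; t = (α − φ) mod 2π = 1.434014 rad, q = (φ − β) mod 2π = 0.468395 rad → L = 7.97·(1.434014 + 7.288185 + 0.468395) = 7.97·9.190594 = 73.249032 m
LSR: p² = d² − 2 + 2cos(α−β) + 2d(sin α + sin β) = 81.998086; p = √p² = 9.055279; φ = atan2(−cos α − cos β, d + sin α + sin β) − atan2(−2, p) = 0.101591 rad; t = (φ − α) mod 2π = 5.037135 rad, q = (φ − β) mod 2π = 0.656359 rad → L = 7.97·(5.037135 + 9.055279 + 0.656359) = 7.97·14.748774 = 117.547725 m
RSL: p² = d² − 2 + 2cos(α−β) − 2d(sin α + sin β) = 66.278778; p = √p² = 8.141178; φ = atan2(cos α + cos β, d − sin α − sin β) − atan2(2, p) = -0.112750 rad; t = (α − φ) mod 2π = 1.460391 rad, q = (β − φ) mod 2π = 5.841168 rad → L = 7.97·(1.460391 + 8.141178 + 5.841168) = 7.97·15.442737 = 123.078610 m
RLR: c = (6 − d² + 2cos(α−β) + 2d(sin α − sin β))/8 = -5.639705, |c| > 1 → infeasible
LRL: c = (6 − d² + 2cos(α−β) − 2d(sin α − sin β))/8 = -12.220471, |c| > 1 → infeasible
Shortest: RSR with L = 73.249032 m ≈ 73.2490 m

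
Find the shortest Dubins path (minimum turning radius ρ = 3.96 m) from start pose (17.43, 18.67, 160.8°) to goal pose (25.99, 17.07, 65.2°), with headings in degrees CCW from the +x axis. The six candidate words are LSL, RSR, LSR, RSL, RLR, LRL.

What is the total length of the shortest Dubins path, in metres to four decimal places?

Let ψ = atan2(Δy, Δx) = atan2(-1.60, 8.56) = -10.5873° be the start→goal bearing.
Normalize: d = |goal − start| / ρ = 8.708249/3.96 = 2.199053, α = (θ_start − ψ) mod 360° = 171.3873° = 2.991273 rad, β = (θ_goal − ψ) mod 360° = 75.7873° = 1.322738 rad.
Common terms: sin α = 0.149754, cos α = -0.988723, sin β = 0.969391, cos β = 0.245522, cos(α−β) = -0.097583, d² = 4.835833. Work in radians in the unit-radius frame; every candidate has L = ρ·(t + p + q).
LSL: p² = 2 + d² − 2cos(α−β) + 2d(sin α − sin β) = 3.426149; p = √p² = 1.850986; φ = atan2(cos β − cos α, d + sin α − sin β) = 0.729912 rad; t = (φ − α) mod 2π = 4.021824 rad, q = (β − φ) mod 2π = 0.592826 rad → L = 3.96·(4.021824 + 1.850986 + 0.592826) = 3.96·6.465637 = 25.603921 m
RSR: p² = 2 + d² − 2cos(α−β) + 2d(sin β − sin α) = 10.635848; p = √p² = 3.261265; φ = atan2(cos α − cos β, d − sin α + sin β) = -0.388128 rad; t = (α − φ) mod 2π = 3.379401 rad, q = (φ − β) mod 2π = 4.572319 rad → L = 3.96·(3.379401 + 3.261265 + 4.572319) = 3.96·11.212985 = 44.403420 m
LSR: p² = d² − 2 + 2cos(α−β) + 2d(sin α + sin β) = 7.562786; p = √p² = 2.750052; φ = atan2(−cos α − cos β, d + sin α + sin β) − atan2(−2, p) = 0.849128 rad; t = (φ − α) mod 2π = 4.141040 rad, q = (φ − β) mod 2π = 5.809575 rad → L = 3.96·(4.141040 + 2.750052 + 5.809575) = 3.96·12.700668 = 50.294644 m
RSL: p² = d² − 2 + 2cos(α−β) − 2d(sin α + sin β) = -2.281451 < 0 → infeasible
RLR: c = (6 − d² + 2cos(α−β) + 2d(sin α − sin β))/8 = -0.329481; p = 2π − arccos c = 4.376635 rad; φ = atan2(cos α − cos β, d − sin α + sin β) = -0.388128 rad; t = (α − φ + p/2) mod 2π = 5.567718 rad, q = (α − β − t + p) mod 2π = 0.477452 rad → L = 3.96·(5.567718 + 4.376635 + 0.477452) = 3.96·10.421805 = 41.270348 m
LRL: c = (6 − d² + 2cos(α−β) − 2d(sin α − sin β))/8 = 0.571731; p = 2π − arccos c = 5.321004 rad; φ = atan2(cos β − cos α, d + sin α − sin β) = 0.729912 rad; t = (φ − α + p/2) mod 2π = 0.399141 rad, q = (β − α − t + p) mod 2π = 3.253328 rad → L = 3.96·(0.399141 + 5.321004 + 3.253328) = 3.96·8.973472 = 35.534950 m
Shortest: LSL with L = 25.603921 m ≈ 25.6039 m

25.6039 m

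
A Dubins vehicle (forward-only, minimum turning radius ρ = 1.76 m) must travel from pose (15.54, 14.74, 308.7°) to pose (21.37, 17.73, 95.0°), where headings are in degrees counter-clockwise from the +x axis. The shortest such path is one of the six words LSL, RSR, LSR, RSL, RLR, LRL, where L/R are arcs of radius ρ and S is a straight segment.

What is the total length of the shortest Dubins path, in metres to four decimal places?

Let ψ = atan2(Δy, Δx) = atan2(2.99, 5.83) = 27.1517° be the start→goal bearing.
Normalize: d = |goal − start| / ρ = 6.552023/1.76 = 3.722740, α = (θ_start − ψ) mod 360° = 281.5483° = 4.913945 rad, β = (θ_goal − ψ) mod 360° = 67.8483° = 1.184177 rad.
Common terms: sin α = -0.979756, cos α = 0.200194, sin β = 0.926189, cos β = 0.377060, cos(α−β) = -0.831954, d² = 13.858794. Work in radians in the unit-radius frame; every candidate has L = ρ·(t + p + q).
LSL: p² = 2 + d² − 2cos(α−β) + 2d(sin α − sin β) = 3.332025; p = √p² = 1.825384; φ = atan2(cos β − cos α, d + sin α − sin β) = 0.097044 rad; t = (φ − α) mod 2π = 1.466285 rad, q = (β − φ) mod 2π = 1.087132 rad → L = 1.76·(1.466285 + 1.825384 + 1.087132) = 1.76·4.378800 = 7.706689 m
RSR: p² = 2 + d² − 2cos(α−β) + 2d(sin β − sin α) = 31.713379; p = √p² = 5.631463; φ = atan2(cos α − cos β, d − sin α + sin β) = -0.031412 rad; t = (α − φ) mod 2π = 4.945357 rad, q = (φ − β) mod 2π = 5.067597 rad → L = 1.76·(4.945357 + 5.631463 + 5.067597) = 1.76·15.644417 = 27.534174 m
LSR: p² = d² − 2 + 2cos(α−β) + 2d(sin α + sin β) = 9.796052; p = √p² = 3.129864; φ = atan2(−cos α − cos β, d + sin α + sin β) − atan2(−2, p) = 0.412561 rad; t = (φ − α) mod 2π = 1.781801 rad, q = (φ − β) mod 2π = 5.511570 rad → L = 1.76·(1.781801 + 3.129864 + 5.511570) = 1.76·10.423235 = 18.344893 m
RSL: p² = d² − 2 + 2cos(α−β) − 2d(sin α + sin β) = 10.593720; p = √p² = 3.254800; φ = atan2(cos α + cos β, d − sin α − sin β) − atan2(2, p) = -0.399309 rad; t = (α − φ) mod 2π = 5.313254 rad, q = (β − φ) mod 2π = 1.583485 rad → L = 1.76·(5.313254 + 3.254800 + 1.583485) = 1.76·10.151539 = 17.866708 m
RLR: c = (6 − d² + 2cos(α−β) + 2d(sin α − sin β))/8 = -2.964172, |c| > 1 → infeasible
LRL: c = (6 − d² + 2cos(α−β) − 2d(sin α − sin β))/8 = 0.583497; p = 2π − arccos c = 5.335417 rad; φ = atan2(cos β − cos α, d + sin α − sin β) = 0.097044 rad; t = (φ − α + p/2) mod 2π = 4.133993 rad, q = (β − α − t + p) mod 2π = 3.754841 rad → L = 1.76·(4.133993 + 5.335417 + 3.754841) = 1.76·13.224250 = 23.274681 m
Shortest: LSL with L = 7.706689 m ≈ 7.7067 m

7.7067 m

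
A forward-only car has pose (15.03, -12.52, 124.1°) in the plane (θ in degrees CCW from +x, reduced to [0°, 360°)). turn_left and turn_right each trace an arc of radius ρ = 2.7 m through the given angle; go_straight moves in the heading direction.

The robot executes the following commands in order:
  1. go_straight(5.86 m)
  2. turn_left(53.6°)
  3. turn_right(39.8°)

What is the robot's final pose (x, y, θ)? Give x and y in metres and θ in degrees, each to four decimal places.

set_pose: (x, y, θ) = (15.0300, -12.5200, 124.1000°), ρ = 2.7
go_straight(5.86): x += 5.86·cos θ, y += 5.86·sin θ → (11.7447, -7.6676, 124.1000°)
turn_left(53.6°): centre at ρ to the left, rotate +53.6° → (9.6172, -6.4835, 177.7000°)
turn_right(39.8°): centre at ρ to the right, rotate −39.8° → (7.9155, -5.7890, 137.9000°)

(7.9155, -5.7890, 137.9000°)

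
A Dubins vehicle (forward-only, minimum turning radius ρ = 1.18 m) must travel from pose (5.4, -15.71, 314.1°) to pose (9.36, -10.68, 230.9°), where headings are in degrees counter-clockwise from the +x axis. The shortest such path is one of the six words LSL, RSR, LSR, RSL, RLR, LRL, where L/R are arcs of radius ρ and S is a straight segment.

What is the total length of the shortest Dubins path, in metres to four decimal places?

11.0140 m

Let ψ = atan2(Δy, Δx) = atan2(5.03, 3.96) = 51.7875° be the start→goal bearing.
Normalize: d = |goal − start| / ρ = 6.401758/1.18 = 5.425218, α = (θ_start − ψ) mod 360° = 262.3125° = 4.578217 rad, β = (θ_goal − ψ) mod 360° = 179.1125° = 3.126103 rad.
Common terms: sin α = -0.991012, cos α = -0.133770, sin β = 0.015489, cos β = -0.999880, cos(α−β) = 0.118404, d² = 29.432993. Work in radians in the unit-radius frame; every candidate has L = ρ·(t + p + q).
LSL: p² = 2 + d² − 2cos(α−β) + 2d(sin α − sin β) = 20.275207; p = √p² = 4.502800; φ = atan2(cos β − cos α, d + sin α − sin β) = -0.193556 rad; t = (φ − α) mod 2π = 1.511413 rad, q = (β − φ) mod 2π = 3.319659 rad → L = 1.18·(1.511413 + 4.502800 + 3.319659) = 1.18·9.333871 = 11.013968 m
RSR: p² = 2 + d² − 2cos(α−β) + 2d(sin β − sin α) = 42.117163; p = √p² = 6.489774; φ = atan2(cos α − cos β, d − sin α + sin β) = 0.133857 rad; t = (α − φ) mod 2π = 4.444360 rad, q = (φ − β) mod 2π = 3.290939 rad → L = 1.18·(4.444360 + 6.489774 + 3.290939) = 1.18·14.225073 = 16.785586 m
LSR: p² = d² − 2 + 2cos(α−β) + 2d(sin α + sin β) = 17.084944; p = √p² = 4.133394; φ = atan2(−cos α − cos β, d + sin α + sin β) − atan2(−2, p) = 0.700119 rad; t = (φ − α) mod 2π = 2.405087 rad, q = (φ − β) mod 2π = 3.857201 rad → L = 1.18·(2.405087 + 4.133394 + 3.857201) = 1.18·10.395682 = 12.266904 m
RSL: p² = d² − 2 + 2cos(α−β) − 2d(sin α + sin β) = 38.254659; p = √p² = 6.185035; φ = atan2(cos α + cos β, d − sin α − sin β) − atan2(2, p) = -0.488043 rad; t = (α − φ) mod 2π = 5.066260 rad, q = (β − φ) mod 2π = 3.614147 rad → L = 1.18·(5.066260 + 6.185035 + 3.614147) = 1.18·14.865442 = 17.541222 m
RLR: c = (6 − d² + 2cos(α−β) + 2d(sin α − sin β))/8 = -4.264645, |c| > 1 → infeasible
LRL: c = (6 − d² + 2cos(α−β) − 2d(sin α − sin β))/8 = -1.534401, |c| > 1 → infeasible
Shortest: LSL with L = 11.013968 m ≈ 11.0140 m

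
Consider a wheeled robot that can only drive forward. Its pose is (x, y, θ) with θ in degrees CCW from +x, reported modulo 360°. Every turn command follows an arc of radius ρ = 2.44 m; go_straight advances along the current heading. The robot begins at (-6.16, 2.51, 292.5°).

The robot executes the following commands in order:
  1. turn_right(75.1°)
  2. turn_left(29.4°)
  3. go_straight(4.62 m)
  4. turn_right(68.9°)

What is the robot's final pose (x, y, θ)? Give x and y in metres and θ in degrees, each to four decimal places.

set_pose: (x, y, θ) = (-6.1600, 2.5100, 292.5000°), ρ = 2.44
turn_right(75.1°): centre at ρ to the right, rotate −75.1° → (-6.9323, -0.3621, 217.4000°)
turn_left(29.4°): centre at ρ to the left, rotate +29.4° → (-7.6930, -1.3393, 246.8000°)
go_straight(4.62): x += 4.62·cos θ, y += 4.62·sin θ → (-9.5130, -5.5857, 246.8000°)
turn_right(68.9°): centre at ρ to the right, rotate −68.9° → (-11.8451, -7.0628, 177.9000°)

(-11.8451, -7.0628, 177.9000°)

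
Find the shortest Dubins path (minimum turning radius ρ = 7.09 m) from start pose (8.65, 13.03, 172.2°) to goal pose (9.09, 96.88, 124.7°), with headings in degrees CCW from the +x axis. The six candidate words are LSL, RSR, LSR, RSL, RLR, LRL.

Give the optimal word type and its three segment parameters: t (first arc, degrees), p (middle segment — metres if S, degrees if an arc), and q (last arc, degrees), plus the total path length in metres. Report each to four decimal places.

RSL: t = 88.4038°, p = 71.6768 m, q = 40.9038°, L = 87.6778 m

Let ψ = atan2(Δy, Δx) = atan2(83.85, 0.44) = 89.6993° be the start→goal bearing.
Normalize: d = |goal − start| / ρ = 83.851154/7.09 = 11.826679, α = (θ_start − ψ) mod 360° = 82.5007° = 1.439908 rad, β = (θ_goal − ψ) mod 360° = 35.0007° = 0.610877 rad.
Common terms: sin α = 0.991446, cos α = 0.130515, sin β = 0.573586, cos β = 0.819145, cos(α−β) = 0.675590, d² = 139.870337. Work in radians in the unit-radius frame; every candidate has L = ρ·(t + p + q).
LSL: p² = 2 + d² − 2cos(α−β) + 2d(sin α − sin β) = 150.402962; p = √p² = 12.263889; φ = atan2(cos β − cos α, d + sin α − sin β) = 0.056181 rad; t = (φ − α) mod 2π = 4.899458 rad, q = (β − φ) mod 2π = 0.554696 rad → L = 7.09·(4.899458 + 12.263889 + 0.554696) = 7.09·17.718042 = 125.620921 m
RSR: p² = 2 + d² − 2cos(α−β) + 2d(sin β − sin α) = 130.635352; p = √p² = 11.429582; φ = atan2(cos α − cos β, d − sin α + sin β) = -0.060286 rad; t = (α − φ) mod 2π = 1.500194 rad, q = (φ − β) mod 2π = 5.612022 rad → L = 7.09·(1.500194 + 11.429582 + 5.612022) = 7.09·18.541799 = 131.461355 m
LSR: p² = d² − 2 + 2cos(α−β) + 2d(sin α + sin β) = 176.239784; p = √p² = 13.275533; φ = atan2(−cos α − cos β, d + sin α + sin β) − atan2(−2, p) = 0.078733 rad; t = (φ − α) mod 2π = 4.922010 rad, q = (φ − β) mod 2π = 5.751042 rad → L = 7.09·(4.922010 + 13.275533 + 5.751042) = 7.09·23.948585 = 169.795470 m
RSL: p² = d² − 2 + 2cos(α−β) − 2d(sin α + sin β) = 102.203252; p = √p² = 10.109562; φ = atan2(cos α + cos β, d − sin α − sin β) − atan2(2, p) = -0.103029 rad; t = (α − φ) mod 2π = 1.542937 rad, q = (β − φ) mod 2π = 0.713905 rad → L = 7.09·(1.542937 + 10.109562 + 0.713905) = 7.09·12.366405 = 87.677809 m
RLR: c = (6 − d² + 2cos(α−β) + 2d(sin α − sin β))/8 = -15.329419, |c| > 1 → infeasible
LRL: c = (6 − d² + 2cos(α−β) − 2d(sin α − sin β))/8 = -17.800370, |c| > 1 → infeasible
Shortest: RSL with L = 87.677809 m ≈ 87.6778 m
Convert RSL to answer units (arcs ×180/π): t = 1.542937·180/π = 88.4038°, p = ρ·p = 7.09·10.109562 = 71.6768 m, q = 0.713905·180/π = 40.9038°, L = 87.6778 m.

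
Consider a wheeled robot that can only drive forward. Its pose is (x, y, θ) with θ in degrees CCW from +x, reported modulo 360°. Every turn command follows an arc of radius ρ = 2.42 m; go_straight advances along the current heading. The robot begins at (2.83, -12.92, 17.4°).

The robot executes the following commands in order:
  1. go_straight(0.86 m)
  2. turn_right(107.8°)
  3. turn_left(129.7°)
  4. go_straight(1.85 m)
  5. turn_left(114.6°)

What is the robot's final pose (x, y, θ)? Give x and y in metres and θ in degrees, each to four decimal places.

(11.7105, -11.6609, 153.9000°)

set_pose: (x, y, θ) = (2.8300, -12.9200, 17.4000°), ρ = 2.42
go_straight(0.86): x += 0.86·cos θ, y += 0.86·sin θ → (3.6506, -12.6628, 17.4000°)
turn_right(107.8°): centre at ρ to the right, rotate −107.8° → (6.7943, -14.9890, -90.4000° ≡ 269.6000°)
turn_left(129.7°): centre at ρ to the left, rotate +129.7° → (10.7470, -16.8786, 399.3000° ≡ 39.3000°)
go_straight(1.85): x += 1.85·cos θ, y += 1.85·sin θ → (12.1786, -15.7068, 39.3000°)
turn_left(114.6°): centre at ρ to the left, rotate +114.6° → (11.7105, -11.6609, 153.9000°)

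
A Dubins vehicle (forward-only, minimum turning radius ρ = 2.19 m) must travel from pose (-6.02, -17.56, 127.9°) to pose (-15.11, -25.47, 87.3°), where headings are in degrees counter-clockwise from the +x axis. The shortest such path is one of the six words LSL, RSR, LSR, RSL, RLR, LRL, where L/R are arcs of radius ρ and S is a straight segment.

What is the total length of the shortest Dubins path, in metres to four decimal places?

Let ψ = atan2(Δy, Δx) = atan2(-7.91, -9.09) = -138.9706° be the start→goal bearing.
Normalize: d = |goal − start| / ρ = 12.049739/2.19 = 5.502164, α = (θ_start − ψ) mod 360° = 266.8706° = 4.657771 rad, β = (θ_goal − ψ) mod 360° = 226.2706° = 3.949168 rad.
Common terms: sin α = -0.998509, cos α = -0.054591, sin β = -0.722613, cos β = -0.691253, cos(α−β) = 0.759271, d² = 30.273806. Work in radians in the unit-radius frame; every candidate has L = ρ·(t + p + q).
LSL: p² = 2 + d² − 2cos(α−β) + 2d(sin α − sin β) = 27.719214; p = √p² = 5.264904; φ = atan2(cos β − cos α, d + sin α − sin β) = -0.121222 rad; t = (φ − α) mod 2π = 1.504192 rad, q = (β − φ) mod 2π = 4.070390 rad → L = 2.19·(1.504192 + 5.264904 + 4.070390) = 2.19·10.839486 = 23.738474 m
RSR: p² = 2 + d² − 2cos(α−β) + 2d(sin β − sin α) = 33.791312; p = √p² = 5.813029; φ = atan2(cos α − cos β, d − sin α + sin β) = 0.109743 rad; t = (α − φ) mod 2π = 4.548028 rad, q = (φ − β) mod 2π = 2.443761 rad → L = 2.19·(4.548028 + 5.813029 + 2.443761) = 2.19·12.804818 = 28.042552 m
LSR: p² = d² − 2 + 2cos(α−β) + 2d(sin α + sin β) = 10.852561; p = √p² = 3.294323; φ = atan2(−cos α − cos β, d + sin α + sin β) − atan2(−2, p) = 0.740386 rad; t = (φ − α) mod 2π = 2.365800 rad, q = (φ − β) mod 2π = 3.074404 rad → L = 2.19·(2.365800 + 3.294323 + 3.074404) = 2.19·8.734526 = 19.128612 m
RSL: p² = d² − 2 + 2cos(α−β) − 2d(sin α + sin β) = 48.732136; p = √p² = 6.980841; φ = atan2(cos α + cos β, d − sin α − sin β) − atan2(2, p) = -0.381915 rad; t = (α − φ) mod 2π = 5.039687 rad, q = (β − φ) mod 2π = 4.331083 rad → L = 2.19·(5.039687 + 6.980841 + 4.331083) = 2.19·16.351610 = 35.810026 m
RLR: c = (6 − d² + 2cos(α−β) + 2d(sin α − sin β))/8 = -3.223914, |c| > 1 → infeasible
LRL: c = (6 − d² + 2cos(α−β) − 2d(sin α − sin β))/8 = -2.464902, |c| > 1 → infeasible
Shortest: LSR with L = 19.128612 m ≈ 19.1286 m

19.1286 m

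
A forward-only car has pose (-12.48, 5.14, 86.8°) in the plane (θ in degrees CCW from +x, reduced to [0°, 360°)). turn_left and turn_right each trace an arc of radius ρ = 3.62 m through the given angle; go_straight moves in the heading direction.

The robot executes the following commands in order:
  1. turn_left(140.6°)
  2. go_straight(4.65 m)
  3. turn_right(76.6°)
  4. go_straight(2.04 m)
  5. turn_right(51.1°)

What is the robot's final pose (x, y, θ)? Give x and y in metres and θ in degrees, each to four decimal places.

set_pose: (x, y, θ) = (-12.4800, 5.1400, 86.8000°), ρ = 3.62
turn_left(140.6°): centre at ρ to the left, rotate +140.6° → (-18.7590, 7.7924, 227.4000°)
go_straight(4.65): x += 4.65·cos θ, y += 4.65·sin θ → (-21.9065, 4.3695, 227.4000°)
turn_right(76.6°): centre at ρ to the right, rotate −76.6° → (-26.3372, 3.6598, 150.8000°)
go_straight(2.04): x += 2.04·cos θ, y += 2.04·sin θ → (-28.1180, 4.6551, 150.8000°)
turn_right(51.1°): centre at ρ to the right, rotate −51.1° → (-29.9202, 7.2051, 99.7000°)

(-29.9202, 7.2051, 99.7000°)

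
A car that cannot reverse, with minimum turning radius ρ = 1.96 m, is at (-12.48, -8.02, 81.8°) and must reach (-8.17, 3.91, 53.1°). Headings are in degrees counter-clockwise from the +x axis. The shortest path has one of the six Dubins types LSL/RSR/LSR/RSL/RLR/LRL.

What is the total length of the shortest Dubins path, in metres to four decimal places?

Let ψ = atan2(Δy, Δx) = atan2(11.93, 4.31) = 70.1365° be the start→goal bearing.
Normalize: d = |goal − start| / ρ = 12.684676/1.96 = 6.471773, α = (θ_start − ψ) mod 360° = 11.6635° = 0.203566 rad, β = (θ_goal − ψ) mod 360° = 342.9635° = 5.985842 rad.
Common terms: sin α = 0.202163, cos α = 0.979352, sin β = -0.292981, cos β = 0.956118, cos(α−β) = 0.877146, d² = 41.883850. Work in radians in the unit-radius frame; every candidate has L = ρ·(t + p + q).
LSL: p² = 2 + d² − 2cos(α−β) + 2d(sin α − sin β) = 48.538481; p = √p² = 6.966956; φ = atan2(cos β − cos α, d + sin α − sin β) = -0.003335 rad; t = (φ − α) mod 2π = 6.076284 rad, q = (β − φ) mod 2π = 5.989177 rad → L = 1.96·(6.076284 + 6.966956 + 5.989177) = 1.96·19.032418 = 37.303538 m
RSR: p² = 2 + d² − 2cos(α−β) + 2d(sin β − sin α) = 35.720635; p = √p² = 5.976674; φ = atan2(cos α − cos β, d − sin α + sin β) = 0.003887 rad; t = (α − φ) mod 2π = 0.199679 rad, q = (φ − β) mod 2π = 0.301231 rad → L = 1.96·(0.199679 + 5.976674 + 0.301231) = 1.96·6.477584 = 12.696064 m
LSR: p² = d² − 2 + 2cos(α−β) + 2d(sin α + sin β) = 40.462633; p = √p² = 6.361024; φ = atan2(−cos α − cos β, d + sin α + sin β) − atan2(−2, p) = 0.010129 rad; t = (φ − α) mod 2π = 6.089748 rad, q = (φ − β) mod 2π = 0.307472 rad → L = 1.96·(6.089748 + 6.361024 + 0.307472) = 1.96·12.758244 = 25.006159 m
RSL: p² = d² − 2 + 2cos(α−β) − 2d(sin α + sin β) = 42.813653; p = √p² = 6.543214; φ = atan2(cos α + cos β, d − sin α − sin β) − atan2(2, p) = -0.009847 rad; t = (α − φ) mod 2π = 0.213413 rad, q = (β − φ) mod 2π = 5.995689 rad → L = 1.96·(0.213413 + 6.543214 + 5.995689) = 1.96·12.752317 = 24.994541 m
RLR: c = (6 − d² + 2cos(α−β) + 2d(sin α − sin β))/8 = -3.465079, |c| > 1 → infeasible
LRL: c = (6 − d² + 2cos(α−β) − 2d(sin α − sin β))/8 = -5.067310, |c| > 1 → infeasible
Shortest: RSR with L = 12.696064 m ≈ 12.6961 m

12.6961 m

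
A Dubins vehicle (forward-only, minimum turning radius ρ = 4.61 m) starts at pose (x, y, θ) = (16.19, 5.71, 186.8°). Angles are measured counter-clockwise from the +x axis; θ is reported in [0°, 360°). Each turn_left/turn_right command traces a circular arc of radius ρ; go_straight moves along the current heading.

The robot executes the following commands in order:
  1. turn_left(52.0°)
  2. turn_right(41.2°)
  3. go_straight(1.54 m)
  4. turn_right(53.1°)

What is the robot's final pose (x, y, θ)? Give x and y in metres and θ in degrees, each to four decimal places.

set_pose: (x, y, θ) = (16.1900, 5.7100, 186.8000°), ρ = 4.61
turn_left(52.0°): centre at ρ to the left, rotate +52.0° → (12.7926, 3.5205, 238.8000°)
turn_right(41.2°): centre at ρ to the right, rotate −41.2° → (10.2433, 1.5144, 197.6000°)
go_straight(1.54): x += 1.54·cos θ, y += 1.54·sin θ → (8.7754, 1.0488, 197.6000°)
turn_right(53.1°): centre at ρ to the right, rotate −53.1° → (4.7044, 1.6899, 144.5000°)

(4.7044, 1.6899, 144.5000°)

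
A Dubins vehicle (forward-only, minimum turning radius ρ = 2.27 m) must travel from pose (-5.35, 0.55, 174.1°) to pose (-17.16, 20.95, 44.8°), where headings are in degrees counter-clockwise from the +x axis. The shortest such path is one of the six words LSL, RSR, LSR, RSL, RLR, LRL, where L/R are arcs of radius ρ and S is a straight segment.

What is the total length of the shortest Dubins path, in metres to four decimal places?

Let ψ = atan2(Δy, Δx) = atan2(20.40, -11.81) = 120.0675° be the start→goal bearing.
Normalize: d = |goal − start| / ρ = 23.571935/2.27 = 10.384112, α = (θ_start − ψ) mod 360° = 54.0325° = 0.943045 rad, β = (θ_goal − ψ) mod 360° = 284.7325° = 4.969520 rad.
Common terms: sin α = 0.809351, cos α = 0.587326, sin β = -0.967124, cos β = 0.254307, cos(α−β) = -0.633381, d² = 107.829785. Work in radians in the unit-radius frame; every candidate has L = ρ·(t + p + q).
LSL: p² = 2 + d² − 2cos(α−β) + 2d(sin α − sin β) = 147.990759; p = √p² = 12.165145; φ = atan2(cos β − cos α, d + sin α − sin β) = -0.027378 rad; t = (φ − α) mod 2π = 5.312762 rad, q = (β − φ) mod 2π = 4.996898 rad → L = 2.27·(5.312762 + 12.165145 + 4.996898) = 2.27·22.474805 = 51.017808 m
RSR: p² = 2 + d² − 2cos(α−β) + 2d(sin β − sin α) = 74.202335; p = √p² = 8.614078; φ = atan2(cos α − cos β, d − sin α + sin β) = 0.038669 rad; t = (α − φ) mod 2π = 0.904376 rad, q = (φ − β) mod 2π = 1.352335 rad → L = 2.27·(0.904376 + 8.614078 + 1.352335) = 2.27·10.870788 = 24.676690 m
LSR: p² = d² − 2 + 2cos(α−β) + 2d(sin α + sin β) = 101.286358; p = √p² = 10.064112; φ = atan2(−cos α − cos β, d + sin α + sin β) − atan2(−2, p) = 0.114055 rad; t = (φ − α) mod 2π = 5.454195 rad, q = (φ − β) mod 2π = 1.427720 rad → L = 2.27·(5.454195 + 10.064112 + 1.427720) = 2.27·16.946027 = 38.467481 m
RSL: p² = d² − 2 + 2cos(α−β) − 2d(sin α + sin β) = 107.839689; p = √p² = 10.384589; φ = atan2(cos α + cos β, d − sin α − sin β) − atan2(2, p) = -0.110595 rad; t = (α − φ) mod 2π = 1.053641 rad, q = (β − φ) mod 2π = 5.080115 rad → L = 2.27·(1.053641 + 10.384589 + 5.080115) = 2.27·16.518345 = 37.496644 m
RLR: c = (6 − d² + 2cos(α−β) + 2d(sin α − sin β))/8 = -8.275292, |c| > 1 → infeasible
LRL: c = (6 − d² + 2cos(α−β) − 2d(sin α − sin β))/8 = -17.498845, |c| > 1 → infeasible
Shortest: RSR with L = 24.676690 m ≈ 24.6767 m

24.6767 m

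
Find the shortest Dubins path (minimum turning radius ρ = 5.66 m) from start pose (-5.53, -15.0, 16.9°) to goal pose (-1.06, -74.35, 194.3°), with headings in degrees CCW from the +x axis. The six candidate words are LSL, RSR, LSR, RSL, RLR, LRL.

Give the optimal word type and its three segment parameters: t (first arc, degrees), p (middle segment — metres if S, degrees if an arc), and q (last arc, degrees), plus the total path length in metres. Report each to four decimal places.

RSR: t = 105.2134°, p = 48.4708 m, q = 77.3866°, L = 66.5091 m

Let ψ = atan2(Δy, Δx) = atan2(-59.35, 4.47) = -85.6928° be the start→goal bearing.
Normalize: d = |goal − start| / ρ = 59.518093/5.66 = 10.515564, α = (θ_start − ψ) mod 360° = 102.5928° = 1.790583 rad, β = (θ_goal − ψ) mod 360° = 279.9928° = 4.886797 rad.
Common terms: sin α = 0.975944, cos α = -0.218021, sin β = -0.984829, cos β = 0.173525, cos(α−β) = -0.998971, d² = 110.577089. Work in radians in the unit-radius frame; every candidate has L = ρ·(t + p + q).
LSL: p² = 2 + d² − 2cos(α−β) + 2d(sin α − sin β) = 155.812308; p = √p² = 12.482480; φ = atan2(cos β − cos α, d + sin α − sin β) = 0.031373 rad; t = (φ − α) mod 2π = 4.523975 rad, q = (β − φ) mod 2π = 4.855424 rad → L = 5.66·(4.523975 + 12.482480 + 4.855424) = 5.66·21.861879 = 123.738238 m
RSR: p² = 2 + d² − 2cos(α−β) + 2d(sin β − sin α) = 73.337753; p = √p² = 8.563746; φ = atan2(cos α − cos β, d − sin α + sin β) = -0.045737 rad; t = (α − φ) mod 2π = 1.836320 rad, q = (φ − β) mod 2π = 1.350651 rad → L = 5.66·(1.836320 + 8.563746 + 1.350651) = 5.66·11.750718 = 66.509062 m
LSR: p² = d² − 2 + 2cos(α−β) + 2d(sin α + sin β) = 106.392277; p = √p² = 10.314663; φ = atan2(−cos α − cos β, d + sin α + sin β) − atan2(−2, p) = 0.195757 rad; t = (φ − α) mod 2π = 4.688359 rad, q = (φ − β) mod 2π = 1.592145 rad → L = 5.66·(4.688359 + 10.314663 + 1.592145) = 5.66·16.595168 = 93.928651 m
RSL: p² = d² − 2 + 2cos(α−β) − 2d(sin α + sin β) = 106.766019; p = √p² = 10.332764; φ = atan2(cos α + cos β, d − sin α − sin β) − atan2(2, p) = -0.195423 rad; t = (α − φ) mod 2π = 1.986006 rad, q = (β − φ) mod 2π = 5.082220 rad → L = 5.66·(1.986006 + 10.332764 + 5.082220) = 5.66·17.400990 = 98.489601 m
RLR: c = (6 − d² + 2cos(α−β) + 2d(sin α − sin β))/8 = -8.167219, |c| > 1 → infeasible
LRL: c = (6 − d² + 2cos(α−β) − 2d(sin α − sin β))/8 = -18.476538, |c| > 1 → infeasible
Shortest: RSR with L = 66.509062 m ≈ 66.5091 m
Convert RSR to answer units (arcs ×180/π): t = 1.836320·180/π = 105.2134°, p = ρ·p = 5.66·8.563746 = 48.4708 m, q = 1.350651·180/π = 77.3866°, L = 66.5091 m.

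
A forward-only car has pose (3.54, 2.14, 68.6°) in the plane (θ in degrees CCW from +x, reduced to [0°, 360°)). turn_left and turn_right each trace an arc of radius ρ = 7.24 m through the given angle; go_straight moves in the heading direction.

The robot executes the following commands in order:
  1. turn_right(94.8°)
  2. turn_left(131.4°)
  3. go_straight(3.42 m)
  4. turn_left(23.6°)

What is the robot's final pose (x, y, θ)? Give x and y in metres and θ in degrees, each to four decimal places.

set_pose: (x, y, θ) = (3.5400, 2.1400, 68.6000°), ρ = 7.24
turn_right(94.8°): centre at ρ to the right, rotate −94.8° → (13.4773, 5.9944, -26.2000° ≡ 333.8000°)
turn_left(131.4°): centre at ρ to the left, rotate +131.4° → (23.6606, 14.3888, 465.2000° ≡ 105.2000°)
go_straight(3.42): x += 3.42·cos θ, y += 3.42·sin θ → (22.7639, 17.6892, 105.2000°)
turn_left(23.6°): centre at ρ to the left, rotate +23.6° → (21.4196, 20.3276, 128.8000°)

(21.4196, 20.3276, 128.8000°)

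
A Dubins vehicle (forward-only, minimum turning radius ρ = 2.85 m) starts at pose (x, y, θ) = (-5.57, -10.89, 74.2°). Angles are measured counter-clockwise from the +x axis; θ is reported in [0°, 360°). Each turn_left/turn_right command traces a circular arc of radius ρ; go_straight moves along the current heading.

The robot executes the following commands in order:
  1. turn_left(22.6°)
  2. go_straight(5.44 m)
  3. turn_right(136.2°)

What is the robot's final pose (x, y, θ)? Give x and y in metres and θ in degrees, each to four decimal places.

(-1.4876, -1.8351, 320.6000°)

set_pose: (x, y, θ) = (-5.5700, -10.8900, 74.2000°), ρ = 2.85
turn_left(22.6°): centre at ρ to the left, rotate +22.6° → (-5.4824, -9.7765, 96.8000°)
go_straight(5.44): x += 5.44·cos θ, y += 5.44·sin θ → (-6.1265, -4.3748, 96.8000°)
turn_right(136.2°): centre at ρ to the right, rotate −136.2° → (-1.4876, -1.8351, -39.4000° ≡ 320.6000°)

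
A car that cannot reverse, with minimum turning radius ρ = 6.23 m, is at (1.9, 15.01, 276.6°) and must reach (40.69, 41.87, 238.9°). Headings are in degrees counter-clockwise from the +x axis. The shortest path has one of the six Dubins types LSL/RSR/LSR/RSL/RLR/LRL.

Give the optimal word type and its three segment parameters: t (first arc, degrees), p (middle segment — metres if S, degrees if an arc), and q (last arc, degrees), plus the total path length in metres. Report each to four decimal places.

Let ψ = atan2(Δy, Δx) = atan2(26.86, 38.79) = 34.7005° be the start→goal bearing.
Normalize: d = |goal − start| / ρ = 47.181815/6.23 = 7.573325, α = (θ_start − ψ) mod 360° = 241.8995° = 4.221942 rad, β = (θ_goal − ψ) mod 360° = 204.1995° = 3.563953 rad.
Common terms: sin α = -0.882123, cos α = -0.471020, sin β = -0.409915, cos β = -0.912124, cos(α−β) = 0.791224, d² = 57.355253. Work in radians in the unit-radius frame; every candidate has L = ρ·(t + p + q).
LSL: p² = 2 + d² − 2cos(α−β) + 2d(sin α − sin β) = 50.620438; p = √p² = 7.114804; φ = atan2(cos β − cos α, d + sin α − sin β) = -0.062038 rad; t = (φ − α) mod 2π = 1.999205 rad, q = (β − φ) mod 2π = 3.625991 rad → L = 6.23·(1.999205 + 7.114804 + 3.625991) = 6.23·12.740000 = 79.370202 m
RSR: p² = 2 + d² − 2cos(α−β) + 2d(sin β − sin α) = 64.925174; p = √p² = 8.057616; φ = atan2(cos α − cos β, d − sin α + sin β) = 0.054771 rad; t = (α − φ) mod 2π = 4.167171 rad, q = (φ − β) mod 2π = 2.774003 rad → L = 6.23·(4.167171 + 8.057616 + 2.774003) = 6.23·14.998790 = 93.442464 m
LSR: p² = d² − 2 + 2cos(α−β) + 2d(sin α + sin β) = 37.367666; p = √p² = 6.112910; φ = atan2(−cos α − cos β, d + sin α + sin β) − atan2(−2, p) = 0.532941 rad; t = (φ − α) mod 2π = 2.594184 rad, q = (φ − β) mod 2π = 3.252173 rad → L = 6.23·(2.594184 + 6.112910 + 3.252173) = 6.23·11.959267 = 74.506232 m
RSL: p² = d² − 2 + 2cos(α−β) − 2d(sin α + sin β) = 76.507734; p = √p² = 8.746870; φ = atan2(cos α + cos β, d − sin α − sin β) − atan2(2, p) = -0.379558 rad; t = (α − φ) mod 2π = 4.601500 rad, q = (β − φ) mod 2π = 3.943511 rad → L = 6.23·(4.601500 + 8.746870 + 3.943511) = 6.23·17.291881 = 107.728418 m
RLR: c = (6 − d² + 2cos(α−β) + 2d(sin α − sin β))/8 = -7.115647, |c| > 1 → infeasible
LRL: c = (6 − d² + 2cos(α−β) − 2d(sin α − sin β))/8 = -5.327555, |c| > 1 → infeasible
Shortest: LSR with L = 74.506232 m ≈ 74.5062 m
Convert LSR to answer units (arcs ×180/π): t = 2.594184·180/π = 148.6358°, p = ρ·p = 6.23·6.112910 = 38.0834 m, q = 3.252173·180/π = 186.3358°, L = 74.5062 m.

LSR: t = 148.6358°, p = 38.0834 m, q = 186.3358°, L = 74.5062 m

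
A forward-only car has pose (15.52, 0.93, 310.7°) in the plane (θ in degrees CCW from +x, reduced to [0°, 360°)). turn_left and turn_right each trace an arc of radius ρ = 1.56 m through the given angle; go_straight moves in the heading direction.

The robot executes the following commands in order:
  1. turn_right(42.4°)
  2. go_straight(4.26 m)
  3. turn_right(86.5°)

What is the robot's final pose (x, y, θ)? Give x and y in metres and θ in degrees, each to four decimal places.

set_pose: (x, y, θ) = (15.5200, 0.9300, 310.7000°), ρ = 1.56
turn_right(42.4°): centre at ρ to the right, rotate −42.4° → (15.8966, -0.1336, 268.3000°)
go_straight(4.26): x += 4.26·cos θ, y += 4.26·sin θ → (15.7702, -4.3917, 268.3000°)
turn_right(86.5°): centre at ρ to the right, rotate −86.5° → (14.2599, -5.9046, 181.8000°)

(14.2599, -5.9046, 181.8000°)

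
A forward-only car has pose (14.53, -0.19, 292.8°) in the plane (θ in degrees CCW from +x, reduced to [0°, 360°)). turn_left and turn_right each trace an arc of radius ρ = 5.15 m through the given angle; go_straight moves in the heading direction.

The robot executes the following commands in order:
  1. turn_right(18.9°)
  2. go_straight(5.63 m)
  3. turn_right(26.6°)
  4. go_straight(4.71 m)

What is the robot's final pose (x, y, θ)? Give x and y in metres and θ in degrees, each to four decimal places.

set_pose: (x, y, θ) = (14.5300, -0.1900, 292.8000°), ρ = 5.15
turn_right(18.9°): centre at ρ to the right, rotate −18.9° → (14.9205, -1.8354, 273.9000°)
go_straight(5.63): x += 5.63·cos θ, y += 5.63·sin θ → (15.3034, -7.4524, 273.9000°)
turn_right(26.6°): centre at ρ to the right, rotate −26.6° → (14.9164, -9.7901, 247.3000°)
go_straight(4.71): x += 4.71·cos θ, y += 4.71·sin θ → (13.0988, -14.1352, 247.3000°)

(13.0988, -14.1352, 247.3000°)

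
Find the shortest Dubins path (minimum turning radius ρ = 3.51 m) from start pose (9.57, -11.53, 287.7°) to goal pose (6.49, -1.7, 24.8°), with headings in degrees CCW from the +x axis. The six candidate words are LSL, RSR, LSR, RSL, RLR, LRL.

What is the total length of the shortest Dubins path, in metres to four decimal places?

Let ψ = atan2(Δy, Δx) = atan2(9.83, -3.08) = 107.3972° be the start→goal bearing.
Normalize: d = |goal − start| / ρ = 10.301228/3.51 = 2.934823, α = (θ_start − ψ) mod 360° = 180.3028° = 3.146878 rad, β = (θ_goal − ψ) mod 360° = 277.4028° = 4.841593 rad.
Common terms: sin α = -0.005286, cos α = -0.999986, sin β = -0.991665, cos β = 0.128845, cos(α−β) = -0.123601, d² = 8.613185. Work in radians in the unit-radius frame; every candidate has L = ρ·(t + p + q).
LSL: p² = 2 + d² − 2cos(α−β) + 2d(sin α − sin β) = 16.650084; p = √p² = 4.080451; φ = atan2(cos β − cos α, d + sin α − sin β) = 0.280300 rad; t = (φ − α) mod 2π = 3.416607 rad, q = (β − φ) mod 2π = 4.561293 rad → L = 3.51·(3.416607 + 4.080451 + 4.561293) = 3.51·12.058352 = 42.324814 m
RSR: p² = 2 + d² − 2cos(α−β) + 2d(sin β − sin α) = 5.070691; p = √p² = 2.251820; φ = atan2(cos α − cos β, d − sin α + sin β) = -0.525097 rad; t = (α − φ) mod 2π = 3.671976 rad, q = (φ − β) mod 2π = 0.916495 rad → L = 3.51·(3.671976 + 2.251820 + 0.916495) = 3.51·6.840290 = 24.009419 m
LSR: p² = d² − 2 + 2cos(α−β) + 2d(sin α + sin β) = 0.514237; p = √p² = 0.717103; φ = atan2(−cos α − cos β, d + sin α + sin β) − atan2(−2, p) = 1.648991 rad; t = (φ − α) mod 2π = 4.785298 rad, q = (φ − β) mod 2π = 3.090583 rad → L = 3.51·(4.785298 + 0.717103 + 3.090583) = 3.51·8.592984 = 30.161373 m
RSL: p² = d² − 2 + 2cos(α−β) − 2d(sin α + sin β) = 12.217727; p = √p² = 3.495387; φ = atan2(cos α + cos β, d − sin α − sin β) − atan2(2, p) = -0.737757 rad; t = (α − φ) mod 2π = 3.884635 rad, q = (β − φ) mod 2π = 5.579349 rad → L = 3.51·(3.884635 + 3.495387 + 5.579349) = 3.51·12.959371 = 45.487392 m
RLR: c = (6 − d² + 2cos(α−β) + 2d(sin α − sin β))/8 = 0.366164; p = 2π − arccos c = 5.087272 rad; φ = atan2(cos α − cos β, d − sin α + sin β) = -0.525097 rad; t = (α − φ + p/2) mod 2π = 6.215611 rad, q = (α − β − t + p) mod 2π = 3.460131 rad → L = 3.51·(6.215611 + 5.087272 + 3.460131) = 3.51·14.763014 = 51.818181 m
LRL: c = (6 − d² + 2cos(α−β) − 2d(sin α − sin β))/8 = -1.081261, |c| > 1 → infeasible
Shortest: RSR with L = 24.009419 m ≈ 24.0094 m

24.0094 m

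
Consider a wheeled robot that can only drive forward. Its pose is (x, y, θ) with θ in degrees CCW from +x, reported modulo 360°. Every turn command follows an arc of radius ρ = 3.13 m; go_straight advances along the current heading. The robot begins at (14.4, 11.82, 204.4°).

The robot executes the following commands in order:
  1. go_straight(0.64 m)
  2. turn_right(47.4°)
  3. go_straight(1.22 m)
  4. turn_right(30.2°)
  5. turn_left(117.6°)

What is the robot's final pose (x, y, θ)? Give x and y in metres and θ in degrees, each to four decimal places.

set_pose: (x, y, θ) = (14.4000, 11.8200, 204.4000°), ρ = 3.13
go_straight(0.64): x += 0.64·cos θ, y += 0.64·sin θ → (13.8172, 11.5556, 204.4000°)
turn_right(47.4°): centre at ρ to the right, rotate −47.4° → (11.3012, 11.5249, 157.0000°)
go_straight(1.22): x += 1.22·cos θ, y += 1.22·sin θ → (10.1781, 12.0016, 157.0000°)
turn_right(30.2°): centre at ρ to the right, rotate −30.2° → (8.8948, 13.0078, 126.8000°)
turn_left(117.6°): centre at ρ to the left, rotate +117.6° → (3.5658, 12.4853, 244.4000°)

(3.5658, 12.4853, 244.4000°)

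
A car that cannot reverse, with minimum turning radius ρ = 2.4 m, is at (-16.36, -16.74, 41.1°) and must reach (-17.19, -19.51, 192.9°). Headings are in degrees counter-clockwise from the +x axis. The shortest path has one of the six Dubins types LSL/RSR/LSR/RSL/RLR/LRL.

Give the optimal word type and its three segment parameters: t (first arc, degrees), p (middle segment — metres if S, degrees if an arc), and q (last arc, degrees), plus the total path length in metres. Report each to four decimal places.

LRL: t = 12.2789°, p = 265.7364°, q = 45.2576°, L = 13.5412 m

Let ψ = atan2(Δy, Δx) = atan2(-2.77, -0.83) = -106.6803° be the start→goal bearing.
Normalize: d = |goal − start| / ρ = 2.891678/2.4 = 1.204866, α = (θ_start − ψ) mod 360° = 147.7803° = 2.579252 rad, β = (θ_goal − ψ) mod 360° = 299.5803° = 5.228662 rad.
Common terms: sin α = 0.533168, cos α = -0.846010, sin β = -0.869665, cos β = 0.493642, cos(α−β) = -0.881303, d² = 1.451701. Work in radians in the unit-radius frame; every candidate has L = ρ·(t + p + q).
LSL: p² = 2 + d² − 2cos(α−β) + 2d(sin α − sin β) = 8.594758; p = √p² = 2.931682; φ = atan2(cos β − cos α, d + sin α − sin β) = 0.474571 rad; t = (φ − α) mod 2π = 4.178504 rad, q = (β − φ) mod 2π = 4.754091 rad → L = 2.4·(4.178504 + 2.931682 + 4.754091) = 2.4·11.864277 = 28.474265 m
RSR: p² = 2 + d² − 2cos(α−β) + 2d(sin β − sin α) = 1.833858; p = √p² = 1.354200; φ = atan2(cos α − cos β, d − sin α + sin β) = -1.717509 rad; t = (α − φ) mod 2π = 4.296762 rad, q = (φ − β) mod 2π = 5.620199 rad → L = 2.4·(4.296762 + 1.354200 + 5.620199) = 2.4·11.271161 = 27.050786 m
LSR: p² = d² − 2 + 2cos(α−β) + 2d(sin α + sin β) = -3.121774 < 0 → infeasible
RSL: p² = d² − 2 + 2cos(α−β) − 2d(sin α + sin β) = -1.500037 < 0 → infeasible
RLR: c = (6 − d² + 2cos(α−β) + 2d(sin α − sin β))/8 = 0.770768; p = 2π − arccos c = 5.592434 rad; φ = atan2(cos α − cos β, d − sin α + sin β) = -1.717509 rad; t = (α − φ + p/2) mod 2π = 0.809793 rad, q = (α − β − t + p) mod 2π = 2.133231 rad → L = 2.4·(0.809793 + 5.592434 + 2.133231) = 2.4·8.535459 = 20.485101 m
LRL: c = (6 − d² + 2cos(α−β) − 2d(sin α − sin β))/8 = -0.074345; p = 2π − arccos c = 4.637976 rad; φ = atan2(cos β − cos α, d + sin α − sin β) = 0.474571 rad; t = (φ − α + p/2) mod 2π = 0.214306 rad, q = (β − α − t + p) mod 2π = 0.789894 rad → L = 2.4·(0.214306 + 4.637976 + 0.789894) = 2.4·5.642176 = 13.541221 m
Shortest: LRL with L = 13.541221 m ≈ 13.5412 m
Convert LRL to answer units (arcs ×180/π): t = 0.214306·180/π = 12.2789°, p = 4.637976·180/π = 265.7364°, q = 0.789894·180/π = 45.2576°, L = 13.5412 m.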